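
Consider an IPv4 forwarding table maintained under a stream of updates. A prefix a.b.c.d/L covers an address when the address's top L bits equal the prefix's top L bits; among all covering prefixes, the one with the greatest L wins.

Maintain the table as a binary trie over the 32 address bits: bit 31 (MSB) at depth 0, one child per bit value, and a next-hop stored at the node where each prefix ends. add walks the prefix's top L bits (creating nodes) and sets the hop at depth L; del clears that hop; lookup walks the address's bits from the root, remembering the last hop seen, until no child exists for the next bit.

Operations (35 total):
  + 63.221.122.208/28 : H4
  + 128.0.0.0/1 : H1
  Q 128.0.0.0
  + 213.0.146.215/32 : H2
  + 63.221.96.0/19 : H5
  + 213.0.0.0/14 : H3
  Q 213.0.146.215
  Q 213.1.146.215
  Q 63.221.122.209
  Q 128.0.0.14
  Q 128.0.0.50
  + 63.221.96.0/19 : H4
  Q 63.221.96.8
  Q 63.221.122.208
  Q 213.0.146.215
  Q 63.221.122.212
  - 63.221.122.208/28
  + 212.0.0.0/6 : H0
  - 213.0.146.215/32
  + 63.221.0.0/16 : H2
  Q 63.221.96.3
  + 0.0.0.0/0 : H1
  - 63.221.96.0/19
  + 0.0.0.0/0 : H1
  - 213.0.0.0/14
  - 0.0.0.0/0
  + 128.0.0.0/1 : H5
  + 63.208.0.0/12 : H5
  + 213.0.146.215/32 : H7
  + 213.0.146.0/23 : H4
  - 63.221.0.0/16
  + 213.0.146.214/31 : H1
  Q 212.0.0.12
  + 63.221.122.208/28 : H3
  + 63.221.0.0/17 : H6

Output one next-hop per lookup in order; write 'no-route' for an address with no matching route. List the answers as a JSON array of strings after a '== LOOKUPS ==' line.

Process each operation:
  + 63.221.122.208/28 (H4) depth=28
  + 128.0.0.0/1 (H1) depth=1
  Q 128.0.0.0: descend 1 ; hops seen [H1] ; pick H1
  + 213.0.146.215/32 (H2) depth=32
  + 63.221.96.0/19 (H5) depth=19
  + 213.0.0.0/14 (H3) depth=14
  Q 213.0.146.215: descend 11010101000000001001001011010111 ; hops seen [H1,H3,H2] ; pick H2
  Q 213.1.146.215: descend 110101010000000 ; hops seen [H1,H3] ; pick H3
  Q 63.221.122.209: descend 0011111111011101011110101101 ; hops seen [H5,H4] ; pick H4
  Q 128.0.0.14: descend 1 ; hops seen [H1] ; pick H1
  Q 128.0.0.50: descend 1 ; hops seen [H1] ; pick H1
  + 63.221.96.0/19 (H4) depth=19
  Q 63.221.96.8: descend 0011111111011101011 ; hops seen [H4] ; pick H4
  Q 63.221.122.208: descend 0011111111011101011110101101 ; hops seen [H4,H4] ; pick H4
  Q 213.0.146.215: descend 11010101000000001001001011010111 ; hops seen [H1,H3,H2] ; pick H2
  Q 63.221.122.212: descend 0011111111011101011110101101 ; hops seen [H4,H4] ; pick H4
  - 63.221.122.208/28 clear@28
  + 212.0.0.0/6 (H0) depth=6
  - 213.0.146.215/32 clear@32
  + 63.221.0.0/16 (H2) depth=16
  Q 63.221.96.3: descend 0011111111011101011 ; hops seen [H2,H4] ; pick H4
  + 0.0.0.0/0 (H1) depth=0
  - 63.221.96.0/19 clear@19
  + 0.0.0.0/0 (H1) depth=0
  - 213.0.0.0/14 clear@14
  - 0.0.0.0/0 clear@0
  + 128.0.0.0/1 (H5) depth=1
  + 63.208.0.0/12 (H5) depth=12
  + 213.0.146.215/32 (H7) depth=32
  + 213.0.146.0/23 (H4) depth=23
  - 63.221.0.0/16 clear@16
  + 213.0.146.214/31 (H1) depth=31
  Q 212.0.0.12: descend 1101010 ; hops seen [H5,H0] ; pick H0
  + 63.221.122.208/28 (H3) depth=28
  + 63.221.0.0/17 (H6) depth=17

== LOOKUPS ==
["H1","H2","H3","H4","H1","H1","H4","H4","H2","H4","H4","H0"]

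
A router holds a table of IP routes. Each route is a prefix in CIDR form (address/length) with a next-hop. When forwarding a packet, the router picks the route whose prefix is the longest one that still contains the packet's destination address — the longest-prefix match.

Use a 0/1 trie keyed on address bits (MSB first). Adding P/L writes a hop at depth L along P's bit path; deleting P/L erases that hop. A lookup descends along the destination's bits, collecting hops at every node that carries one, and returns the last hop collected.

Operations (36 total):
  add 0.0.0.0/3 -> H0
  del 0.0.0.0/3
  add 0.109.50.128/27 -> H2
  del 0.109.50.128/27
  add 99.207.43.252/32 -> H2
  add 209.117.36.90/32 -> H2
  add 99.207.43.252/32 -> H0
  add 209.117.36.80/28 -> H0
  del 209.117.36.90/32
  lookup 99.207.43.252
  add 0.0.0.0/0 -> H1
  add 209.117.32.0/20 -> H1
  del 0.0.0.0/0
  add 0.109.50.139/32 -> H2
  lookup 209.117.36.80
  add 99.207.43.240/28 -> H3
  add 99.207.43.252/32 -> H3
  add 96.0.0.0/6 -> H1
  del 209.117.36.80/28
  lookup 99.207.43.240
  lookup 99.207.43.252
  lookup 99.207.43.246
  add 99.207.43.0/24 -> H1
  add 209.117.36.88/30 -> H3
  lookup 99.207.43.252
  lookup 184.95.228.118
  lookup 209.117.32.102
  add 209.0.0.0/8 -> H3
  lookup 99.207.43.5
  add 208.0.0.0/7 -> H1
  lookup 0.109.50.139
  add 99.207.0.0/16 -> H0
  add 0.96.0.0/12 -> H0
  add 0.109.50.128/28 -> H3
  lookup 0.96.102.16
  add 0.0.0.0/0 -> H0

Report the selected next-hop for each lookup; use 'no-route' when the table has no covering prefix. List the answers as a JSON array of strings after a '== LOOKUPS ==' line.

Trace:
  + 0.0.0.0/3 (H0) depth=3
  - 0.0.0.0/3 clear@3
  + 0.109.50.128/27 (H2) depth=27
  - 0.109.50.128/27 clear@27
  + 99.207.43.252/32 (H2) depth=32
  + 209.117.36.90/32 (H2) depth=32
  + 99.207.43.252/32 (H0) depth=32
  + 209.117.36.80/28 (H0) depth=28
  - 209.117.36.90/32 clear@32
  lookup 99.207.43.252: bits 01100011110011110010101111111100 walk d0:-→d1:-→d2:-→d3:-→d4:-→d5:-→d6:-→d7:-→d8:-→d9:-→d10:-→d11:-→d12:-→d13:-→d14:-→d15:-→d16:-→d17:-→d18:-→d19:-→d20:-→d21:-→d22:-→d23:-→d24:-→d25:-→d26:-→d27:-→d28:-→d29:-→d30:-→d31:-→d32:H0 -> H0
  + 0.0.0.0/0 (H1) depth=0
  + 209.117.32.0/20 (H1) depth=20
  - 0.0.0.0/0 clear@0
  + 0.109.50.139/32 (H2) depth=32
  lookup 209.117.36.80: bits 1101000101110101001001000101 walk d0:-→d1:-→d2:-→d3:-→d4:-→d5:-→d6:-→d7:-→d8:-→d9:-→d10:-→d11:-→d12:-→d13:-→d14:-→d15:-→d16:-→d17:-→d18:-→d19:-→d20:H1→d21:-→d22:-→d23:-→d24:-→d25:-→d26:-→d27:-→d28:H0 -> H0
  + 99.207.43.240/28 (H3) depth=28
  + 99.207.43.252/32 (H3) depth=32
  + 96.0.0.0/6 (H1) depth=6
  - 209.117.36.80/28 clear@28
  lookup 99.207.43.240: bits 0110001111001111001010111111 walk d0:-→d1:-→d2:-→d3:-→d4:-→d5:-→d6:H1→d7:-→d8:-→d9:-→d10:-→d11:-→d12:-→d13:-→d14:-→d15:-→d16:-→d17:-→d18:-→d19:-→d20:-→d21:-→d22:-→d23:-→d24:-→d25:-→d26:-→d27:-→d28:H3 -> H3
  lookup 99.207.43.252: bits 01100011110011110010101111111100 walk d0:-→d1:-→d2:-→d3:-→d4:-→d5:-→d6:H1→d7:-→d8:-→d9:-→d10:-→d11:-→d12:-→d13:-→d14:-→d15:-→d16:-→d17:-→d18:-→d19:-→d20:-→d21:-→d22:-→d23:-→d24:-→d25:-→d26:-→d27:-→d28:H3→d29:-→d30:-→d31:-→d32:H3 -> H3
  lookup 99.207.43.246: bits 0110001111001111001010111111 walk d0:-→d1:-→d2:-→d3:-→d4:-→d5:-→d6:H1→d7:-→d8:-→d9:-→d10:-→d11:-→d12:-→d13:-→d14:-→d15:-→d16:-→d17:-→d18:-→d19:-→d20:-→d21:-→d22:-→d23:-→d24:-→d25:-→d26:-→d27:-→d28:H3 -> H3
  + 99.207.43.0/24 (H1) depth=24
  + 209.117.36.88/30 (H3) depth=30
  lookup 99.207.43.252: bits 01100011110011110010101111111100 walk d0:-→d1:-→d2:-→d3:-→d4:-→d5:-→d6:H1→d7:-→d8:-→d9:-→d10:-→d11:-→d12:-→d13:-→d14:-→d15:-→d16:-→d17:-→d18:-→d19:-→d20:-→d21:-→d22:-→d23:-→d24:H1→d25:-→d26:-→d27:-→d28:H3→d29:-→d30:-→d31:-→d32:H3 -> H3
  lookup 184.95.228.118: bits 1 walk d0:-→d1:- -> no-route
  lookup 209.117.32.102: bits 110100010111010100100 walk d0:-→d1:-→d2:-→d3:-→d4:-→d5:-→d6:-→d7:-→d8:-→d9:-→d10:-→d11:-→d12:-→d13:-→d14:-→d15:-→d16:-→d17:-→d18:-→d19:-→d20:H1→d21:- -> H1
  + 209.0.0.0/8 (H3) depth=8
  lookup 99.207.43.5: bits 011000111100111100101011 walk d0:-→d1:-→d2:-→d3:-→d4:-→d5:-→d6:H1→d7:-→d8:-→d9:-→d10:-→d11:-→d12:-→d13:-→d14:-→d15:-→d16:-→d17:-→d18:-→d19:-→d20:-→d21:-→d22:-→d23:-→d24:H1 -> H1
  + 208.0.0.0/7 (H1) depth=7
  lookup 0.109.50.139: bits 00000000011011010011001010001011 walk d0:-→d1:-→d2:-→d3:-→d4:-→d5:-→d6:-→d7:-→d8:-→d9:-→d10:-→d11:-→d12:-→d13:-→d14:-→d15:-→d16:-→d17:-→d18:-→d19:-→d20:-→d21:-→d22:-→d23:-→d24:-→d25:-→d26:-→d27:-→d28:-→d29:-→d30:-→d31:-→d32:H2 -> H2
  + 99.207.0.0/16 (H0) depth=16
  + 0.96.0.0/12 (H0) depth=12
  + 0.109.50.128/28 (H3) depth=28
  lookup 0.96.102.16: bits 000000000110 walk d0:-→d1:-→d2:-→d3:-→d4:-→d5:-→d6:-→d7:-→d8:-→d9:-→d10:-→d11:-→d12:H0 -> H0
  + 0.0.0.0/0 (H0) depth=0

== LOOKUPS ==
["H0","H0","H3","H3","H3","H3","no-route","H1","H1","H2","H0"]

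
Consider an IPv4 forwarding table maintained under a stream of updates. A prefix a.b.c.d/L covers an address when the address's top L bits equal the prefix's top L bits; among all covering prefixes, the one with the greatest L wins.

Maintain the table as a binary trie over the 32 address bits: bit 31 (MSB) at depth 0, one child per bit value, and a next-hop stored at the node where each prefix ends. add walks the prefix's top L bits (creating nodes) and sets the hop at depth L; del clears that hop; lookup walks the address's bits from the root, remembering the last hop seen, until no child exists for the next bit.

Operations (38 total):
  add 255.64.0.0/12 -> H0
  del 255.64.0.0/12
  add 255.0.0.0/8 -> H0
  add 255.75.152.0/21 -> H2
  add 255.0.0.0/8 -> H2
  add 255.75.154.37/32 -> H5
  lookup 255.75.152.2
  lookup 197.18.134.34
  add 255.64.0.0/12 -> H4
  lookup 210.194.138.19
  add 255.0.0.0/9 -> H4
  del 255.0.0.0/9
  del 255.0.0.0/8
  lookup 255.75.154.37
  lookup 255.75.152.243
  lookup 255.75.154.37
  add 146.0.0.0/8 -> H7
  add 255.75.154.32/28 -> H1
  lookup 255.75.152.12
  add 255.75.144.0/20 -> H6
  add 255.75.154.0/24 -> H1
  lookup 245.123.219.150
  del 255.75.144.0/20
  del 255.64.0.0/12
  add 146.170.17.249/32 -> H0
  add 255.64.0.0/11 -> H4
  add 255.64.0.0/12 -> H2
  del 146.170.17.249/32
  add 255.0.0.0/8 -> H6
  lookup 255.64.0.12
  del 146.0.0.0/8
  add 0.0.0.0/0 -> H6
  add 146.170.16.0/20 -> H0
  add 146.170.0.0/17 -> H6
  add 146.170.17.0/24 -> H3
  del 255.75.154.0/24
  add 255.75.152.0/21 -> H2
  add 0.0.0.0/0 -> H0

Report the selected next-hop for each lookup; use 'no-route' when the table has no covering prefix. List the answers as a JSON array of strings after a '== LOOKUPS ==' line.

Process each operation:
  add 255.64.0.0/12 -> H0 at depth 12
  - 255.64.0.0/12 clear@12
  add 255.0.0.0/8 -> H0 at depth 8
  add 255.75.152.0/21 -> H2 at depth 21
  add 255.0.0.0/8 -> H2 at depth 8
  add 255.75.154.37/32 -> H5 at depth 32
  ? 255.75.152.2  path d0:-→d1:-→d2:-→d3:-→d4:-→d5:-→d6:-→d7:-→d8:H2→d9:-→d10:-→d11:-→d12:-→d13:-→d14:-→d15:-→d16:-→d17:-→d18:-→d19:-→d20:-→d21:H2→d22:-  best=H2
  ? 197.18.134.34  path d0:-→d1:-→d2:-  best=no-route
  add 255.64.0.0/12 -> H4 at depth 12
  ? 210.194.138.19  path d0:-→d1:-→d2:-  best=no-route
  add 255.0.0.0/9 -> H4 at depth 9
  - 255.0.0.0/9 clear@9
  - 255.0.0.0/8 clear@8
  ? 255.75.154.37  path d0:-→d1:-→d2:-→d3:-→d4:-→d5:-→d6:-→d7:-→d8:-→d9:-→d10:-→d11:-→d12:H4→d13:-→d14:-→d15:-→d16:-→d17:-→d18:-→d19:-→d20:-→d21:H2→d22:-→d23:-→d24:-→d25:-→d26:-→d27:-→d28:-→d29:-→d30:-→d31:-→d32:H5  best=H5
  ? 255.75.152.243  path d0:-→d1:-→d2:-→d3:-→d4:-→d5:-→d6:-→d7:-→d8:-→d9:-→d10:-→d11:-→d12:H4→d13:-→d14:-→d15:-→d16:-→d17:-→d18:-→d19:-→d20:-→d21:H2→d22:-  best=H2
  ? 255.75.154.37  path d0:-→d1:-→d2:-→d3:-→d4:-→d5:-→d6:-→d7:-→d8:-→d9:-→d10:-→d11:-→d12:H4→d13:-→d14:-→d15:-→d16:-→d17:-→d18:-→d19:-→d20:-→d21:H2→d22:-→d23:-→d24:-→d25:-→d26:-→d27:-→d28:-→d29:-→d30:-→d31:-→d32:H5  best=H5
  add 146.0.0.0/8 -> H7 at depth 8
  add 255.75.154.32/28 -> H1 at depth 28
  ? 255.75.152.12  path d0:-→d1:-→d2:-→d3:-→d4:-→d5:-→d6:-→d7:-→d8:-→d9:-→d10:-→d11:-→d12:H4→d13:-→d14:-→d15:-→d16:-→d17:-→d18:-→d19:-→d20:-→d21:H2→d22:-  best=H2
  add 255.75.144.0/20 -> H6 at depth 20
  add 255.75.154.0/24 -> H1 at depth 24
  ? 245.123.219.150  path d0:-→d1:-→d2:-→d3:-→d4:-  best=no-route
  - 255.75.144.0/20 clear@20
  - 255.64.0.0/12 clear@12
  add 146.170.17.249/32 -> H0 at depth 32
  add 255.64.0.0/11 -> H4 at depth 11
  add 255.64.0.0/12 -> H2 at depth 12
  - 146.170.17.249/32 clear@32
  add 255.0.0.0/8 -> H6 at depth 8
  ? 255.64.0.12  path d0:-→d1:-→d2:-→d3:-→d4:-→d5:-→d6:-→d7:-→d8:H6→d9:-→d10:-→d11:H4→d12:H2  best=H2
  - 146.0.0.0/8 clear@8
  add 0.0.0.0/0 -> H6 at depth 0
  add 146.170.16.0/20 -> H0 at depth 20
  add 146.170.0.0/17 -> H6 at depth 17
  add 146.170.17.0/24 -> H3 at depth 24
  - 255.75.154.0/24 clear@24
  add 255.75.152.0/21 -> H2 at depth 21
  add 0.0.0.0/0 -> H0 at depth 0

== LOOKUPS ==
["H2","no-route","no-route","H5","H2","H5","H2","no-route","H2"]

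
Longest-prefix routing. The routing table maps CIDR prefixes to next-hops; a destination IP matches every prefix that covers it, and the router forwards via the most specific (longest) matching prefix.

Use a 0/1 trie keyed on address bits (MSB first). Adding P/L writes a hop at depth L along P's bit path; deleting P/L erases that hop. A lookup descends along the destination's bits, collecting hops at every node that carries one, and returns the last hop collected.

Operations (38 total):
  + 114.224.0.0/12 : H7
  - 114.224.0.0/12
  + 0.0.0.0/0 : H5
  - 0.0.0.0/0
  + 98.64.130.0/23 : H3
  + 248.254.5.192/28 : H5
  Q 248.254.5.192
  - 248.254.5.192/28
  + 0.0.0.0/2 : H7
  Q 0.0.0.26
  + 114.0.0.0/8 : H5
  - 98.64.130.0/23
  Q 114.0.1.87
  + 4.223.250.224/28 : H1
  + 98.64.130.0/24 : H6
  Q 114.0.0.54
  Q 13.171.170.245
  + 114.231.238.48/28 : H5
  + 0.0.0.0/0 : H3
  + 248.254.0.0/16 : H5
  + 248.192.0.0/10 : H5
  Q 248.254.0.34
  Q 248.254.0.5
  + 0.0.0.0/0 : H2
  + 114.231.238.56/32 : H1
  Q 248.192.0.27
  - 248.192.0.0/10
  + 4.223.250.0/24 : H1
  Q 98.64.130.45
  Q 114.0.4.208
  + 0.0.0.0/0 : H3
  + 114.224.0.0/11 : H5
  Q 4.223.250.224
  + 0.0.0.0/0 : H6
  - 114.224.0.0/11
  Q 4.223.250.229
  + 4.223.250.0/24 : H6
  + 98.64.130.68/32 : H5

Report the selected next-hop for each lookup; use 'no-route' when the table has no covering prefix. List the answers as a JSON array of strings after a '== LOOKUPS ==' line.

Process each operation:
  + 114.224.0.0/12 (H7) depth=12
  del 114.224.0.0/12 (clear depth 12)
  + 0.0.0.0/0 (H5) depth=0
  del 0.0.0.0/0 (clear depth 0)
  + 98.64.130.0/23 (H3) depth=23
  + 248.254.5.192/28 (H5) depth=28
  ? 248.254.5.192  path d0:-→d1:-→d2:-→d3:-→d4:-→d5:-→d6:-→d7:-→d8:-→d9:-→d10:-→d11:-→d12:-→d13:-→d14:-→d15:-→d16:-→d17:-→d18:-→d19:-→d20:-→d21:-→d22:-→d23:-→d24:-→d25:-→d26:-→d27:-→d28:H5  best=H5
  del 248.254.5.192/28 (clear depth 28)
  + 0.0.0.0/2 (H7) depth=2
  ? 0.0.0.26  path d0:-→d1:-→d2:H7  best=H7
  + 114.0.0.0/8 (H5) depth=8
  del 98.64.130.0/23 (clear depth 23)
  ? 114.0.1.87  path d0:-→d1:-→d2:-→d3:-→d4:-→d5:-→d6:-→d7:-→d8:H5  best=H5
  + 4.223.250.224/28 (H1) depth=28
  + 98.64.130.0/24 (H6) depth=24
  ? 114.0.0.54  path d0:-→d1:-→d2:-→d3:-→d4:-→d5:-→d6:-→d7:-→d8:H5  best=H5
  ? 13.171.170.245  path d0:-→d1:-→d2:H7→d3:-→d4:-  best=H7
  + 114.231.238.48/28 (H5) depth=28
  + 0.0.0.0/0 (H3) depth=0
  + 248.254.0.0/16 (H5) depth=16
  + 248.192.0.0/10 (H5) depth=10
  ? 248.254.0.34  path d0:H3→d1:-→d2:-→d3:-→d4:-→d5:-→d6:-→d7:-→d8:-→d9:-→d10:H5→d11:-→d12:-→d13:-→d14:-→d15:-→d16:H5→d17:-→d18:-→d19:-→d20:-→d21:-  best=H5
  ? 248.254.0.5  path d0:H3→d1:-→d2:-→d3:-→d4:-→d5:-→d6:-→d7:-→d8:-→d9:-→d10:H5→d11:-→d12:-→d13:-→d14:-→d15:-→d16:H5→d17:-→d18:-→d19:-→d20:-→d21:-  best=H5
  + 0.0.0.0/0 (H2) depth=0
  + 114.231.238.56/32 (H1) depth=32
  ? 248.192.0.27  path d0:H2→d1:-→d2:-→d3:-→d4:-→d5:-→d6:-→d7:-→d8:-→d9:-→d10:H5  best=H5
  del 248.192.0.0/10 (clear depth 10)
  + 4.223.250.0/24 (H1) depth=24
  ? 98.64.130.45  path d0:H2→d1:-→d2:-→d3:-→d4:-→d5:-→d6:-→d7:-→d8:-→d9:-→d10:-→d11:-→d12:-→d13:-→d14:-→d15:-→d16:-→d17:-→d18:-→d19:-→d20:-→d21:-→d22:-→d23:-→d24:H6  best=H6
  ? 114.0.4.208  path d0:H2→d1:-→d2:-→d3:-→d4:-→d5:-→d6:-→d7:-→d8:H5  best=H5
  + 0.0.0.0/0 (H3) depth=0
  + 114.224.0.0/11 (H5) depth=11
  ? 4.223.250.224  path d0:H3→d1:-→d2:H7→d3:-→d4:-→d5:-→d6:-→d7:-→d8:-→d9:-→d10:-→d11:-→d12:-→d13:-→d14:-→d15:-→d16:-→d17:-→d18:-→d19:-→d20:-→d21:-→d22:-→d23:-→d24:H1→d25:-→d26:-→d27:-→d28:H1  best=H1
  + 0.0.0.0/0 (H6) depth=0
  del 114.224.0.0/11 (clear depth 11)
  ? 4.223.250.229  path d0:H6→d1:-→d2:H7→d3:-→d4:-→d5:-→d6:-→d7:-→d8:-→d9:-→d10:-→d11:-→d12:-→d13:-→d14:-→d15:-→d16:-→d17:-→d18:-→d19:-→d20:-→d21:-→d22:-→d23:-→d24:H1→d25:-→d26:-→d27:-→d28:H1  best=H1
  + 4.223.250.0/24 (H6) depth=24
  + 98.64.130.68/32 (H5) depth=32

== LOOKUPS ==
["H5","H7","H5","H5","H7","H5","H5","H5","H6","H5","H1","H1"]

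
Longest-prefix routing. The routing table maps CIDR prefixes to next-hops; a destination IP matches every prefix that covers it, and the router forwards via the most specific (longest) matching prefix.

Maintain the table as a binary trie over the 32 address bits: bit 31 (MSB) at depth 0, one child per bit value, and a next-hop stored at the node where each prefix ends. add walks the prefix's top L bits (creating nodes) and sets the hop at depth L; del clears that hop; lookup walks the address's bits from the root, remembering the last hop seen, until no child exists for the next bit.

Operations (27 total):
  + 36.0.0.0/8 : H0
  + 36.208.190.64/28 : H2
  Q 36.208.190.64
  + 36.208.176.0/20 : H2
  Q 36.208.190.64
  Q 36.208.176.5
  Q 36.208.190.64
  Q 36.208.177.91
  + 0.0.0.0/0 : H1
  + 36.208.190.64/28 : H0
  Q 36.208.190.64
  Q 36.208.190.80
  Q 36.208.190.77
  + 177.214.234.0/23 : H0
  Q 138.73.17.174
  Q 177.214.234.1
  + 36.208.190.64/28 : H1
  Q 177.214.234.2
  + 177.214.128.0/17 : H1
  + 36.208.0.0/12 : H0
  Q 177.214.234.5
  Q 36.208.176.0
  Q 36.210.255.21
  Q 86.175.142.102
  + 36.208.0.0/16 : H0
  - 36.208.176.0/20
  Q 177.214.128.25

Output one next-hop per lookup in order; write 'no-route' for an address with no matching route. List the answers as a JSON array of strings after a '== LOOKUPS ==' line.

Trace:
  add 36.0.0.0/8 -> H0 at depth 8
  add 36.208.190.64/28 -> H2 at depth 28
  lookup 36.208.190.64: bits 0010010011010000101111100100 walk d0:-→d1:-→d2:-→d3:-→d4:-→d5:-→d6:-→d7:-→d8:H0→d9:-→d10:-→d11:-→d12:-→d13:-→d14:-→d15:-→d16:-→d17:-→d18:-→d19:-→d20:-→d21:-→d22:-→d23:-→d24:-→d25:-→d26:-→d27:-→d28:H2 -> H2
  add 36.208.176.0/20 -> H2 at depth 20
  lookup 36.208.190.64: bits 0010010011010000101111100100 walk d0:-→d1:-→d2:-→d3:-→d4:-→d5:-→d6:-→d7:-→d8:H0→d9:-→d10:-→d11:-→d12:-→d13:-→d14:-→d15:-→d16:-→d17:-→d18:-→d19:-→d20:H2→d21:-→d22:-→d23:-→d24:-→d25:-→d26:-→d27:-→d28:H2 -> H2
  lookup 36.208.176.5: bits 00100100110100001011 walk d0:-→d1:-→d2:-→d3:-→d4:-→d5:-→d6:-→d7:-→d8:H0→d9:-→d10:-→d11:-→d12:-→d13:-→d14:-→d15:-→d16:-→d17:-→d18:-→d19:-→d20:H2 -> H2
  lookup 36.208.190.64: bits 0010010011010000101111100100 walk d0:-→d1:-→d2:-→d3:-→d4:-→d5:-→d6:-→d7:-→d8:H0→d9:-→d10:-→d11:-→d12:-→d13:-→d14:-→d15:-→d16:-→d17:-→d18:-→d19:-→d20:H2→d21:-→d22:-→d23:-→d24:-→d25:-→d26:-→d27:-→d28:H2 -> H2
  lookup 36.208.177.91: bits 00100100110100001011 walk d0:-→d1:-→d2:-→d3:-→d4:-→d5:-→d6:-→d7:-→d8:H0→d9:-→d10:-→d11:-→d12:-→d13:-→d14:-→d15:-→d16:-→d17:-→d18:-→d19:-→d20:H2 -> H2
  add 0.0.0.0/0 -> H1 at depth 0
  add 36.208.190.64/28 -> H0 at depth 28
  lookup 36.208.190.64: bits 0010010011010000101111100100 walk d0:H1→d1:-→d2:-→d3:-→d4:-→d5:-→d6:-→d7:-→d8:H0→d9:-→d10:-→d11:-→d12:-→d13:-→d14:-→d15:-→d16:-→d17:-→d18:-→d19:-→d20:H2→d21:-→d22:-→d23:-→d24:-→d25:-→d26:-→d27:-→d28:H0 -> H0
  lookup 36.208.190.80: bits 001001001101000010111110010 walk d0:H1→d1:-→d2:-→d3:-→d4:-→d5:-→d6:-→d7:-→d8:H0→d9:-→d10:-→d11:-→d12:-→d13:-→d14:-→d15:-→d16:-→d17:-→d18:-→d19:-→d20:H2→d21:-→d22:-→d23:-→d24:-→d25:-→d26:-→d27:- -> H2
  lookup 36.208.190.77: bits 0010010011010000101111100100 walk d0:H1→d1:-→d2:-→d3:-→d4:-→d5:-→d6:-→d7:-→d8:H0→d9:-→d10:-→d11:-→d12:-→d13:-→d14:-→d15:-→d16:-→d17:-→d18:-→d19:-→d20:H2→d21:-→d22:-→d23:-→d24:-→d25:-→d26:-→d27:-→d28:H0 -> H0
  add 177.214.234.0/23 -> H0 at depth 23
  lookup 138.73.17.174: bits 10 walk d0:H1→d1:-→d2:- -> H1
  lookup 177.214.234.1: bits 10110001110101101110101 walk d0:H1→d1:-→d2:-→d3:-→d4:-→d5:-→d6:-→d7:-→d8:-→d9:-→d10:-→d11:-→d12:-→d13:-→d14:-→d15:-→d16:-→d17:-→d18:-→d19:-→d20:-→d21:-→d22:-→d23:H0 -> H0
  add 36.208.190.64/28 -> H1 at depth 28
  lookup 177.214.234.2: bits 10110001110101101110101 walk d0:H1→d1:-→d2:-→d3:-→d4:-→d5:-→d6:-→d7:-→d8:-→d9:-→d10:-→d11:-→d12:-→d13:-→d14:-→d15:-→d16:-→d17:-→d18:-→d19:-→d20:-→d21:-→d22:-→d23:H0 -> H0
  add 177.214.128.0/17 -> H1 at depth 17
  add 36.208.0.0/12 -> H0 at depth 12
  lookup 177.214.234.5: bits 10110001110101101110101 walk d0:H1→d1:-→d2:-→d3:-→d4:-→d5:-→d6:-→d7:-→d8:-→d9:-→d10:-→d11:-→d12:-→d13:-→d14:-→d15:-→d16:-→d17:H1→d18:-→d19:-→d20:-→d21:-→d22:-→d23:H0 -> H0
  lookup 36.208.176.0: bits 00100100110100001011 walk d0:H1→d1:-→d2:-→d3:-→d4:-→d5:-→d6:-→d7:-→d8:H0→d9:-→d10:-→d11:-→d12:H0→d13:-→d14:-→d15:-→d16:-→d17:-→d18:-→d19:-→d20:H2 -> H2
  lookup 36.210.255.21: bits 00100100110100 walk d0:H1→d1:-→d2:-→d3:-→d4:-→d5:-→d6:-→d7:-→d8:H0→d9:-→d10:-→d11:-→d12:H0→d13:-→d14:- -> H0
  lookup 86.175.142.102: bits 0 walk d0:H1→d1:- -> H1
  add 36.208.0.0/16 -> H0 at depth 16
  del 36.208.176.0/20 (clear depth 20)
  lookup 177.214.128.25: bits 10110001110101101 walk d0:H1→d1:-→d2:-→d3:-→d4:-→d5:-→d6:-→d7:-→d8:-→d9:-→d10:-→d11:-→d12:-→d13:-→d14:-→d15:-→d16:-→d17:H1 -> H1

== LOOKUPS ==
["H2","H2","H2","H2","H2","H0","H2","H0","H1","H0","H0","H0","H2","H0","H1","H1"]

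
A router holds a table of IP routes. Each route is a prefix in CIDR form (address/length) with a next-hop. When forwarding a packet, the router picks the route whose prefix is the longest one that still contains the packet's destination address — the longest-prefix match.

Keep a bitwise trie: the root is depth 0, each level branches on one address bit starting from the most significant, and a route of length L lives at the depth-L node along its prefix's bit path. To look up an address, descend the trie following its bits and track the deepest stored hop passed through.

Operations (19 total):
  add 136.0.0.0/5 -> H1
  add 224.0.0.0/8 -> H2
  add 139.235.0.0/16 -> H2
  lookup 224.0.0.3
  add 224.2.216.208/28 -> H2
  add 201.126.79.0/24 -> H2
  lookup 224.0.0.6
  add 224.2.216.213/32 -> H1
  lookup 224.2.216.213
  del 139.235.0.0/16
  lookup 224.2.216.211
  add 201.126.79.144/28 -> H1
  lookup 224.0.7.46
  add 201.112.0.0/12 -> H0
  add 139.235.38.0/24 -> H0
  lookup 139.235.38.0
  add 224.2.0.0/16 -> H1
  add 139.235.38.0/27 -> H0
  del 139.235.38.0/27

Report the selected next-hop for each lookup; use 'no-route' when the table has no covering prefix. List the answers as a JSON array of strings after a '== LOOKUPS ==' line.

Trace:
  add 136.0.0.0/5 -> H1 at depth 5
  add 224.0.0.0/8 -> H2 at depth 8
  add 139.235.0.0/16 -> H2 at depth 16
  ? 224.0.0.3  path d0:-→d1:-→d2:-→d3:-→d4:-→d5:-→d6:-→d7:-→d8:H2  best=H2
  add 224.2.216.208/28 -> H2 at depth 28
  add 201.126.79.0/24 -> H2 at depth 24
  ? 224.0.0.6  path d0:-→d1:-→d2:-→d3:-→d4:-→d5:-→d6:-→d7:-→d8:H2→d9:-→d10:-→d11:-→d12:-→d13:-→d14:-  best=H2
  add 224.2.216.213/32 -> H1 at depth 32
  ? 224.2.216.213  path d0:-→d1:-→d2:-→d3:-→d4:-→d5:-→d6:-→d7:-→d8:H2→d9:-→d10:-→d11:-→d12:-→d13:-→d14:-→d15:-→d16:-→d17:-→d18:-→d19:-→d20:-→d21:-→d22:-→d23:-→d24:-→d25:-→d26:-→d27:-→d28:H2→d29:-→d30:-→d31:-→d32:H1  best=H1
  - 139.235.0.0/16 clear@16
  ? 224.2.216.211  path d0:-→d1:-→d2:-→d3:-→d4:-→d5:-→d6:-→d7:-→d8:H2→d9:-→d10:-→d11:-→d12:-→d13:-→d14:-→d15:-→d16:-→d17:-→d18:-→d19:-→d20:-→d21:-→d22:-→d23:-→d24:-→d25:-→d26:-→d27:-→d28:H2→d29:-  best=H2
  add 201.126.79.144/28 -> H1 at depth 28
  ? 224.0.7.46  path d0:-→d1:-→d2:-→d3:-→d4:-→d5:-→d6:-→d7:-→d8:H2→d9:-→d10:-→d11:-→d12:-→d13:-→d14:-  best=H2
  add 201.112.0.0/12 -> H0 at depth 12
  add 139.235.38.0/24 -> H0 at depth 24
  ? 139.235.38.0  path d0:-→d1:-→d2:-→d3:-→d4:-→d5:H1→d6:-→d7:-→d8:-→d9:-→d10:-→d11:-→d12:-→d13:-→d14:-→d15:-→d16:-→d17:-→d18:-→d19:-→d20:-→d21:-→d22:-→d23:-→d24:H0  best=H0
  add 224.2.0.0/16 -> H1 at depth 16
  add 139.235.38.0/27 -> H0 at depth 27
  - 139.235.38.0/27 clear@27

== LOOKUPS ==
["H2","H2","H1","H2","H2","H0"]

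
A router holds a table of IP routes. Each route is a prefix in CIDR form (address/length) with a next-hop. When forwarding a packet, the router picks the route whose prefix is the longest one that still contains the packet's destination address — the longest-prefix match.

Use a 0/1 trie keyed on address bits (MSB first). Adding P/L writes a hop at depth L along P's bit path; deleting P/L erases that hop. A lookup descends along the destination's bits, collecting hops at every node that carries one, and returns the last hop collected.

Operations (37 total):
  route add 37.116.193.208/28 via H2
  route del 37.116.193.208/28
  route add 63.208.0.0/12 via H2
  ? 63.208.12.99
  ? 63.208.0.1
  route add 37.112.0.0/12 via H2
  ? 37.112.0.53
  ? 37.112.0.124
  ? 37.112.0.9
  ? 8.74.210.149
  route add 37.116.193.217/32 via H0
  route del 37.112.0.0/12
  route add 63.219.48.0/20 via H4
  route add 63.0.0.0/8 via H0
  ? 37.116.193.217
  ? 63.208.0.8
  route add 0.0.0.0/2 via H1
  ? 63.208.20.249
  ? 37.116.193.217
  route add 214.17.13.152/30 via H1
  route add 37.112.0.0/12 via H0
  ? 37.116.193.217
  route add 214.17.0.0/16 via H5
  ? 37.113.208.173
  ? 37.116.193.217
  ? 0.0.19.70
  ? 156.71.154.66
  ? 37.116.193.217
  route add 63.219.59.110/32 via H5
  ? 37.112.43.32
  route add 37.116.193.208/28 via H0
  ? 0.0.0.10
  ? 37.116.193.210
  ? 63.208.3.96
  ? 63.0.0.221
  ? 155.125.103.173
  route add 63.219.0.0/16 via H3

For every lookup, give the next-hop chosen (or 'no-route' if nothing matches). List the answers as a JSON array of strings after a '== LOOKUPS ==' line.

Process each operation:
  add 37.116.193.208/28 -> H2 at depth 28
  - 37.116.193.208/28 clear@28
  add 63.208.0.0/12 -> H2 at depth 12
  lookup 63.208.12.99: bits 001111111101 walk d0:-→d1:-→d2:-→d3:-→d4:-→d5:-→d6:-→d7:-→d8:-→d9:-→d10:-→d11:-→d12:H2 -> H2
  lookup 63.208.0.1: bits 001111111101 walk d0:-→d1:-→d2:-→d3:-→d4:-→d5:-→d6:-→d7:-→d8:-→d9:-→d10:-→d11:-→d12:H2 -> H2
  add 37.112.0.0/12 -> H2 at depth 12
  lookup 37.112.0.53: bits 0010010101110 walk d0:-→d1:-→d2:-→d3:-→d4:-→d5:-→d6:-→d7:-→d8:-→d9:-→d10:-→d11:-→d12:H2→d13:- -> H2
  lookup 37.112.0.124: bits 0010010101110 walk d0:-→d1:-→d2:-→d3:-→d4:-→d5:-→d6:-→d7:-→d8:-→d9:-→d10:-→d11:-→d12:H2→d13:- -> H2
  lookup 37.112.0.9: bits 0010010101110 walk d0:-→d1:-→d2:-→d3:-→d4:-→d5:-→d6:-→d7:-→d8:-→d9:-→d10:-→d11:-→d12:H2→d13:- -> H2
  lookup 8.74.210.149: bits 00 walk d0:-→d1:-→d2:- -> no-route
  add 37.116.193.217/32 -> H0 at depth 32
  - 37.112.0.0/12 clear@12
  add 63.219.48.0/20 -> H4 at depth 20
  add 63.0.0.0/8 -> H0 at depth 8
  lookup 37.116.193.217: bits 00100101011101001100000111011001 walk d0:-→d1:-→d2:-→d3:-→d4:-→d5:-→d6:-→d7:-→d8:-→d9:-→d10:-→d11:-→d12:-→d13:-→d14:-→d15:-→d16:-→d17:-→d18:-→d19:-→d20:-→d21:-→d22:-→d23:-→d24:-→d25:-→d26:-→d27:-→d28:-→d29:-→d30:-→d31:-→d32:H0 -> H0
  lookup 63.208.0.8: bits 001111111101 walk d0:-→d1:-→d2:-→d3:-→d4:-→d5:-→d6:-→d7:-→d8:H0→d9:-→d10:-→d11:-→d12:H2 -> H2
  add 0.0.0.0/2 -> H1 at depth 2
  lookup 63.208.20.249: bits 001111111101 walk d0:-→d1:-→d2:H1→d3:-→d4:-→d5:-→d6:-→d7:-→d8:H0→d9:-→d10:-→d11:-→d12:H2 -> H2
  lookup 37.116.193.217: bits 00100101011101001100000111011001 walk d0:-→d1:-→d2:H1→d3:-→d4:-→d5:-→d6:-→d7:-→d8:-→d9:-→d10:-→d11:-→d12:-→d13:-→d14:-→d15:-→d16:-→d17:-→d18:-→d19:-→d20:-→d21:-→d22:-→d23:-→d24:-→d25:-→d26:-→d27:-→d28:-→d29:-→d30:-→d31:-→d32:H0 -> H0
  add 214.17.13.152/30 -> H1 at depth 30
  add 37.112.0.0/12 -> H0 at depth 12
  lookup 37.116.193.217: bits 00100101011101001100000111011001 walk d0:-→d1:-→d2:H1→d3:-→d4:-→d5:-→d6:-→d7:-→d8:-→d9:-→d10:-→d11:-→d12:H0→d13:-→d14:-→d15:-→d16:-→d17:-→d18:-→d19:-→d20:-→d21:-→d22:-→d23:-→d24:-→d25:-→d26:-→d27:-→d28:-→d29:-→d30:-→d31:-→d32:H0 -> H0
  add 214.17.0.0/16 -> H5 at depth 16
  lookup 37.113.208.173: bits 0010010101110 walk d0:-→d1:-→d2:H1→d3:-→d4:-→d5:-→d6:-→d7:-→d8:-→d9:-→d10:-→d11:-→d12:H0→d13:- -> H0
  lookup 37.116.193.217: bits 00100101011101001100000111011001 walk d0:-→d1:-→d2:H1→d3:-→d4:-→d5:-→d6:-→d7:-→d8:-→d9:-→d10:-→d11:-→d12:H0→d13:-→d14:-→d15:-→d16:-→d17:-→d18:-→d19:-→d20:-→d21:-→d22:-→d23:-→d24:-→d25:-→d26:-→d27:-→d28:-→d29:-→d30:-→d31:-→d32:H0 -> H0
  lookup 0.0.19.70: bits 00 walk d0:-→d1:-→d2:H1 -> H1
  lookup 156.71.154.66: bits 1 walk d0:-→d1:- -> no-route
  lookup 37.116.193.217: bits 00100101011101001100000111011001 walk d0:-→d1:-→d2:H1→d3:-→d4:-→d5:-→d6:-→d7:-→d8:-→d9:-→d10:-→d11:-→d12:H0→d13:-→d14:-→d15:-→d16:-→d17:-→d18:-→d19:-→d20:-→d21:-→d22:-→d23:-→d24:-→d25:-→d26:-→d27:-→d28:-→d29:-→d30:-→d31:-→d32:H0 -> H0
  add 63.219.59.110/32 -> H5 at depth 32
  lookup 37.112.43.32: bits 0010010101110 walk d0:-→d1:-→d2:H1→d3:-→d4:-→d5:-→d6:-→d7:-→d8:-→d9:-→d10:-→d11:-→d12:H0→d13:- -> H0
  add 37.116.193.208/28 -> H0 at depth 28
  lookup 0.0.0.10: bits 00 walk d0:-→d1:-→d2:H1 -> H1
  lookup 37.116.193.210: bits 0010010101110100110000011101 walk d0:-→d1:-→d2:H1→d3:-→d4:-→d5:-→d6:-→d7:-→d8:-→d9:-→d10:-→d11:-→d12:H0→d13:-→d14:-→d15:-→d16:-→d17:-→d18:-→d19:-→d20:-→d21:-→d22:-→d23:-→d24:-→d25:-→d26:-→d27:-→d28:H0 -> H0
  lookup 63.208.3.96: bits 001111111101 walk d0:-→d1:-→d2:H1→d3:-→d4:-→d5:-→d6:-→d7:-→d8:H0→d9:-→d10:-→d11:-→d12:H2 -> H2
  lookup 63.0.0.221: bits 00111111 walk d0:-→d1:-→d2:H1→d3:-→d4:-→d5:-→d6:-→d7:-→d8:H0 -> H0
  lookup 155.125.103.173: bits 1 walk d0:-→d1:- -> no-route
  add 63.219.0.0/16 -> H3 at depth 16

== LOOKUPS ==
["H2","H2","H2","H2","H2","no-route","H0","H2","H2","H0","H0","H0","H0","H1","no-route","H0","H0","H1","H0","H2","H0","no-route"]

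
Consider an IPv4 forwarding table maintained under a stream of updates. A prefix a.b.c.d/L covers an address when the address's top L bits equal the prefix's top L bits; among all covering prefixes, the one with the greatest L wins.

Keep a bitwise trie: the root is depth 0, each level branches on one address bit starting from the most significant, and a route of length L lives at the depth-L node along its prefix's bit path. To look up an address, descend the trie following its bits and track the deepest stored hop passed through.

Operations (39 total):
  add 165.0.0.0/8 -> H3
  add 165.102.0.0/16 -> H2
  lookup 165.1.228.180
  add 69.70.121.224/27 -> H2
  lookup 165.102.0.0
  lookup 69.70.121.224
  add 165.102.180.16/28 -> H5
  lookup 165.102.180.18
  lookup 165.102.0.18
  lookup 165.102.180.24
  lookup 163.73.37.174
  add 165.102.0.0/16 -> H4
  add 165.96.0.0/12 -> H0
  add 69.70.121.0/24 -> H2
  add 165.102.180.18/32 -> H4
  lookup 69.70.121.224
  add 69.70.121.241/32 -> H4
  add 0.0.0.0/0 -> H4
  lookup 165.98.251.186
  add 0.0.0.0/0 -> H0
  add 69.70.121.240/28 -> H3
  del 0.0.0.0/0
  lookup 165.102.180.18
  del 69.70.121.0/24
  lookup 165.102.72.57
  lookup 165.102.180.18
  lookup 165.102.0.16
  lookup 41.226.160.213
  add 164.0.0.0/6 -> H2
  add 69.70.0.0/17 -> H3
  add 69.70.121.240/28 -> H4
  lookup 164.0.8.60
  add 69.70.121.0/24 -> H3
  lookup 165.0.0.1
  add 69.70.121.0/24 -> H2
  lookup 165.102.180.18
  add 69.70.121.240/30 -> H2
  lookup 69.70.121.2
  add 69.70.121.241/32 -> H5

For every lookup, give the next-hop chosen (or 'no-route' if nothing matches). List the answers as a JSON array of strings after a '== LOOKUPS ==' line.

Apply in order:
  + 165.0.0.0/8 (H3) depth=8
  + 165.102.0.0/16 (H2) depth=16
  ? 165.1.228.180  path d0:-→d1:-→d2:-→d3:-→d4:-→d5:-→d6:-→d7:-→d8:H3→d9:-  best=H3
  + 69.70.121.224/27 (H2) depth=27
  ? 165.102.0.0  path d0:-→d1:-→d2:-→d3:-→d4:-→d5:-→d6:-→d7:-→d8:H3→d9:-→d10:-→d11:-→d12:-→d13:-→d14:-→d15:-→d16:H2  best=H2
  ? 69.70.121.224  path d0:-→d1:-→d2:-→d3:-→d4:-→d5:-→d6:-→d7:-→d8:-→d9:-→d10:-→d11:-→d12:-→d13:-→d14:-→d15:-→d16:-→d17:-→d18:-→d19:-→d20:-→d21:-→d22:-→d23:-→d24:-→d25:-→d26:-→d27:H2  best=H2
  + 165.102.180.16/28 (H5) depth=28
  ? 165.102.180.18  path d0:-→d1:-→d2:-→d3:-→d4:-→d5:-→d6:-→d7:-→d8:H3→d9:-→d10:-→d11:-→d12:-→d13:-→d14:-→d15:-→d16:H2→d17:-→d18:-→d19:-→d20:-→d21:-→d22:-→d23:-→d24:-→d25:-→d26:-→d27:-→d28:H5  best=H5
  ? 165.102.0.18  path d0:-→d1:-→d2:-→d3:-→d4:-→d5:-→d6:-→d7:-→d8:H3→d9:-→d10:-→d11:-→d12:-→d13:-→d14:-→d15:-→d16:H2  best=H2
  ? 165.102.180.24  path d0:-→d1:-→d2:-→d3:-→d4:-→d5:-→d6:-→d7:-→d8:H3→d9:-→d10:-→d11:-→d12:-→d13:-→d14:-→d15:-→d16:H2→d17:-→d18:-→d19:-→d20:-→d21:-→d22:-→d23:-→d24:-→d25:-→d26:-→d27:-→d28:H5  best=H5
  ? 163.73.37.174  path d0:-→d1:-→d2:-→d3:-→d4:-→d5:-  best=no-route
  + 165.102.0.0/16 (H4) depth=16
  + 165.96.0.0/12 (H0) depth=12
  + 69.70.121.0/24 (H2) depth=24
  + 165.102.180.18/32 (H4) depth=32
  ? 69.70.121.224  path d0:-→d1:-→d2:-→d3:-→d4:-→d5:-→d6:-→d7:-→d8:-→d9:-→d10:-→d11:-→d12:-→d13:-→d14:-→d15:-→d16:-→d17:-→d18:-→d19:-→d20:-→d21:-→d22:-→d23:-→d24:H2→d25:-→d26:-→d27:H2  best=H2
  + 69.70.121.241/32 (H4) depth=32
  + 0.0.0.0/0 (H4) depth=0
  ? 165.98.251.186  path d0:H4→d1:-→d2:-→d3:-→d4:-→d5:-→d6:-→d7:-→d8:H3→d9:-→d10:-→d11:-→d12:H0→d13:-  best=H0
  + 0.0.0.0/0 (H0) depth=0
  + 69.70.121.240/28 (H3) depth=28
  del 0.0.0.0/0 (clear depth 0)
  ? 165.102.180.18  path d0:-→d1:-→d2:-→d3:-→d4:-→d5:-→d6:-→d7:-→d8:H3→d9:-→d10:-→d11:-→d12:H0→d13:-→d14:-→d15:-→d16:H4→d17:-→d18:-→d19:-→d20:-→d21:-→d22:-→d23:-→d24:-→d25:-→d26:-→d27:-→d28:H5→d29:-→d30:-→d31:-→d32:H4  best=H4
  del 69.70.121.0/24 (clear depth 24)
  ? 165.102.72.57  path d0:-→d1:-→d2:-→d3:-→d4:-→d5:-→d6:-→d7:-→d8:H3→d9:-→d10:-→d11:-→d12:H0→d13:-→d14:-→d15:-→d16:H4  best=H4
  ? 165.102.180.18  path d0:-→d1:-→d2:-→d3:-→d4:-→d5:-→d6:-→d7:-→d8:H3→d9:-→d10:-→d11:-→d12:H0→d13:-→d14:-→d15:-→d16:H4→d17:-→d18:-→d19:-→d20:-→d21:-→d22:-→d23:-→d24:-→d25:-→d26:-→d27:-→d28:H5→d29:-→d30:-→d31:-→d32:H4  best=H4
  ? 165.102.0.16  path d0:-→d1:-→d2:-→d3:-→d4:-→d5:-→d6:-→d7:-→d8:H3→d9:-→d10:-→d11:-→d12:H0→d13:-→d14:-→d15:-→d16:H4  best=H4
  ? 41.226.160.213  path d0:-→d1:-  best=no-route
  + 164.0.0.0/6 (H2) depth=6
  + 69.70.0.0/17 (H3) depth=17
  + 69.70.121.240/28 (H4) depth=28
  ? 164.0.8.60  path d0:-→d1:-→d2:-→d3:-→d4:-→d5:-→d6:H2→d7:-  best=H2
  + 69.70.121.0/24 (H3) depth=24
  ? 165.0.0.1  path d0:-→d1:-→d2:-→d3:-→d4:-→d5:-→d6:H2→d7:-→d8:H3→d9:-  best=H3
  + 69.70.121.0/24 (H2) depth=24
  ? 165.102.180.18  path d0:-→d1:-→d2:-→d3:-→d4:-→d5:-→d6:H2→d7:-→d8:H3→d9:-→d10:-→d11:-→d12:H0→d13:-→d14:-→d15:-→d16:H4→d17:-→d18:-→d19:-→d20:-→d21:-→d22:-→d23:-→d24:-→d25:-→d26:-→d27:-→d28:H5→d29:-→d30:-→d31:-→d32:H4  best=H4
  + 69.70.121.240/30 (H2) depth=30
  ? 69.70.121.2  path d0:-→d1:-→d2:-→d3:-→d4:-→d5:-→d6:-→d7:-→d8:-→d9:-→d10:-→d11:-→d12:-→d13:-→d14:-→d15:-→d16:-→d17:H3→d18:-→d19:-→d20:-→d21:-→d22:-→d23:-→d24:H2  best=H2
  + 69.70.121.241/32 (H5) depth=32

== LOOKUPS ==
["H3","H2","H2","H5","H2","H5","no-route","H2","H0","H4","H4","H4","H4","no-route","H2","H3","H4","H2"]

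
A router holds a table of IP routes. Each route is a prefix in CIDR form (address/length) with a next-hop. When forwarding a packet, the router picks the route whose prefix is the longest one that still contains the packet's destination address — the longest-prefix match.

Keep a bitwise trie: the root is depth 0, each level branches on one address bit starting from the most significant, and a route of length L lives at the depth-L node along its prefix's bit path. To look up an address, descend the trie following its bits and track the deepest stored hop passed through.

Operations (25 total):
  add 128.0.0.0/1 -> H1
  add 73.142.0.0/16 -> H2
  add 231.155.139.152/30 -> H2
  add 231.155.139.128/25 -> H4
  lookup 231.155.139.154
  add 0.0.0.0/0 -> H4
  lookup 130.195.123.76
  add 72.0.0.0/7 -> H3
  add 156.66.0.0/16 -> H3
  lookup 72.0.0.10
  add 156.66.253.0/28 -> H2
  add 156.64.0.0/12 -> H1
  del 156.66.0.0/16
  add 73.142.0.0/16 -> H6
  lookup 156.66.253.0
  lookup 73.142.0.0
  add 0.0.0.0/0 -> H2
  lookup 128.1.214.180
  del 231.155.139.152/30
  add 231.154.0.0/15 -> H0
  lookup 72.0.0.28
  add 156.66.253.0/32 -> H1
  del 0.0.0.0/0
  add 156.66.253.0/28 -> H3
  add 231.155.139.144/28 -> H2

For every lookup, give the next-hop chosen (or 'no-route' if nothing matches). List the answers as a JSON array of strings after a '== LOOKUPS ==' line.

Trace:
  + 128.0.0.0/1 (H1) depth=1
  + 73.142.0.0/16 (H2) depth=16
  + 231.155.139.152/30 (H2) depth=30
  + 231.155.139.128/25 (H4) depth=25
  ? 231.155.139.154  path d0:-→d1:H1→d2:-→d3:-→d4:-→d5:-→d6:-→d7:-→d8:-→d9:-→d10:-→d11:-→d12:-→d13:-→d14:-→d15:-→d16:-→d17:-→d18:-→d19:-→d20:-→d21:-→d22:-→d23:-→d24:-→d25:H4→d26:-→d27:-→d28:-→d29:-→d30:H2  best=H2
  + 0.0.0.0/0 (H4) depth=0
  ? 130.195.123.76  path d0:H4→d1:H1  best=H1
  + 72.0.0.0/7 (H3) depth=7
  + 156.66.0.0/16 (H3) depth=16
  ? 72.0.0.10  path d0:H4→d1:-→d2:-→d3:-→d4:-→d5:-→d6:-→d7:H3  best=H3
  + 156.66.253.0/28 (H2) depth=28
  + 156.64.0.0/12 (H1) depth=12
  del 156.66.0.0/16 (clear depth 16)
  + 73.142.0.0/16 (H6) depth=16
  ? 156.66.253.0  path d0:H4→d1:H1→d2:-→d3:-→d4:-→d5:-→d6:-→d7:-→d8:-→d9:-→d10:-→d11:-→d12:H1→d13:-→d14:-→d15:-→d16:-→d17:-→d18:-→d19:-→d20:-→d21:-→d22:-→d23:-→d24:-→d25:-→d26:-→d27:-→d28:H2  best=H2
  ? 73.142.0.0  path d0:H4→d1:-→d2:-→d3:-→d4:-→d5:-→d6:-→d7:H3→d8:-→d9:-→d10:-→d11:-→d12:-→d13:-→d14:-→d15:-→d16:H6  best=H6
  + 0.0.0.0/0 (H2) depth=0
  ? 128.1.214.180  path d0:H2→d1:H1→d2:-→d3:-  best=H1
  del 231.155.139.152/30 (clear depth 30)
  + 231.154.0.0/15 (H0) depth=15
  ? 72.0.0.28  path d0:H2→d1:-→d2:-→d3:-→d4:-→d5:-→d6:-→d7:H3  best=H3
  + 156.66.253.0/32 (H1) depth=32
  del 0.0.0.0/0 (clear depth 0)
  + 156.66.253.0/28 (H3) depth=28
  + 231.155.139.144/28 (H2) depth=28

== LOOKUPS ==
["H2","H1","H3","H2","H6","H1","H3"]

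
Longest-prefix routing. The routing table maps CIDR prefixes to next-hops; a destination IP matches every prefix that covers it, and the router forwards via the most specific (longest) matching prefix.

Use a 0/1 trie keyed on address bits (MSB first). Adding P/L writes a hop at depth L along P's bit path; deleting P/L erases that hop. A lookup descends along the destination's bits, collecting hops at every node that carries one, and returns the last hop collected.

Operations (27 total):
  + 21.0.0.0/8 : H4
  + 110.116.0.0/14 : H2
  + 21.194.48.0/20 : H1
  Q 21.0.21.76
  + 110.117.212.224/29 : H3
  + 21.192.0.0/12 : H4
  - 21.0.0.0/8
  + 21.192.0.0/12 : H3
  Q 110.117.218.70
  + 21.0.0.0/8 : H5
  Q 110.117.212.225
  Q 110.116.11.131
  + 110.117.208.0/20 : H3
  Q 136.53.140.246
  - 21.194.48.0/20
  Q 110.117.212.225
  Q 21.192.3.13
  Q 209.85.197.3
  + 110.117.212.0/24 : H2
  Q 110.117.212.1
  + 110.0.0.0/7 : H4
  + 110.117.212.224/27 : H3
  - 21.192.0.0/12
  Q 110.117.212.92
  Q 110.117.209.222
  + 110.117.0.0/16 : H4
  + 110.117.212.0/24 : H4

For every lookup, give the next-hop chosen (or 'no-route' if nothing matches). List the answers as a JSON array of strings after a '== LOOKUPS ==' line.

Trace:
  add 21.0.0.0/8 -> H4 at depth 8
  add 110.116.0.0/14 -> H2 at depth 14
  add 21.194.48.0/20 -> H1 at depth 20
  ? 21.0.21.76  path d0:-→d1:-→d2:-→d3:-→d4:-→d5:-→d6:-→d7:-→d8:H4  best=H4
  add 110.117.212.224/29 -> H3 at depth 29
  add 21.192.0.0/12 -> H4 at depth 12
  del 21.0.0.0/8 (clear depth 8)
  add 21.192.0.0/12 -> H3 at depth 12
  ? 110.117.218.70  path d0:-→d1:-→d2:-→d3:-→d4:-→d5:-→d6:-→d7:-→d8:-→d9:-→d10:-→d11:-→d12:-→d13:-→d14:H2→d15:-→d16:-→d17:-→d18:-→d19:-→d20:-  best=H2
  add 21.0.0.0/8 -> H5 at depth 8
  ? 110.117.212.225  path d0:-→d1:-→d2:-→d3:-→d4:-→d5:-→d6:-→d7:-→d8:-→d9:-→d10:-→d11:-→d12:-→d13:-→d14:H2→d15:-→d16:-→d17:-→d18:-→d19:-→d20:-→d21:-→d22:-→d23:-→d24:-→d25:-→d26:-→d27:-→d28:-→d29:H3  best=H3
  ? 110.116.11.131  path d0:-→d1:-→d2:-→d3:-→d4:-→d5:-→d6:-→d7:-→d8:-→d9:-→d10:-→d11:-→d12:-→d13:-→d14:H2→d15:-  best=H2
  add 110.117.208.0/20 -> H3 at depth 20
  ? 136.53.140.246  path d0:-  best=no-route
  del 21.194.48.0/20 (clear depth 20)
  ? 110.117.212.225  path d0:-→d1:-→d2:-→d3:-→d4:-→d5:-→d6:-→d7:-→d8:-→d9:-→d10:-→d11:-→d12:-→d13:-→d14:H2→d15:-→d16:-→d17:-→d18:-→d19:-→d20:H3→d21:-→d22:-→d23:-→d24:-→d25:-→d26:-→d27:-→d28:-→d29:H3  best=H3
  ? 21.192.3.13  path d0:-→d1:-→d2:-→d3:-→d4:-→d5:-→d6:-→d7:-→d8:H5→d9:-→d10:-→d11:-→d12:H3→d13:-→d14:-  best=H3
  ? 209.85.197.3  path d0:-  best=no-route
  add 110.117.212.0/24 -> H2 at depth 24
  ? 110.117.212.1  path d0:-→d1:-→d2:-→d3:-→d4:-→d5:-→d6:-→d7:-→d8:-→d9:-→d10:-→d11:-→d12:-→d13:-→d14:H2→d15:-→d16:-→d17:-→d18:-→d19:-→d20:H3→d21:-→d22:-→d23:-→d24:H2  best=H2
  add 110.0.0.0/7 -> H4 at depth 7
  add 110.117.212.224/27 -> H3 at depth 27
  del 21.192.0.0/12 (clear depth 12)
  ? 110.117.212.92  path d0:-→d1:-→d2:-→d3:-→d4:-→d5:-→d6:-→d7:H4→d8:-→d9:-→d10:-→d11:-→d12:-→d13:-→d14:H2→d15:-→d16:-→d17:-→d18:-→d19:-→d20:H3→d21:-→d22:-→d23:-→d24:H2  best=H2
  ? 110.117.209.222  path d0:-→d1:-→d2:-→d3:-→d4:-→d5:-→d6:-→d7:H4→d8:-→d9:-→d10:-→d11:-→d12:-→d13:-→d14:H2→d15:-→d16:-→d17:-→d18:-→d19:-→d20:H3→d21:-  best=H3
  add 110.117.0.0/16 -> H4 at depth 16
  add 110.117.212.0/24 -> H4 at depth 24

== LOOKUPS ==
["H4","H2","H3","H2","no-route","H3","H3","no-route","H2","H2","H3"]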